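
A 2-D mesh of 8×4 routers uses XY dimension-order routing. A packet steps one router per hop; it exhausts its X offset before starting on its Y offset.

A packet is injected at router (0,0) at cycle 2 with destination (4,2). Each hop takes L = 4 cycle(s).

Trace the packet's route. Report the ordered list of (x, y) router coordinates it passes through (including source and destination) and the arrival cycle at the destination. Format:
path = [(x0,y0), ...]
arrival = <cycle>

src (0,0)  cyc=2
E→(1,0)  cyc=6
E→(2,0)  cyc=10
E→(3,0)  cyc=14
E→(4,0)  cyc=18
N→(4,1)  cyc=22
N→(4,2)  cyc=26

path = [(0,0), (1,0), (2,0), (3,0), (4,0), (4,1), (4,2)]
arrival = 26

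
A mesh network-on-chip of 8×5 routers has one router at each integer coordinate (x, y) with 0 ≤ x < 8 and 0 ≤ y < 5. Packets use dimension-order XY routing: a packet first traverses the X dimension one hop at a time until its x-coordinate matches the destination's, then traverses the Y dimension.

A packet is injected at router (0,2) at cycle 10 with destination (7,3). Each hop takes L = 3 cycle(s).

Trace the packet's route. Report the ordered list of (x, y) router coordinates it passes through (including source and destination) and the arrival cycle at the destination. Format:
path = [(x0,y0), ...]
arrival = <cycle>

path = [(0,2), (1,2), (2,2), (3,2), (4,2), (5,2), (6,2), (7,2), (7,3)]
arrival = 34

[0] x=0 y=2 t=10
[1] x=1 y=2 t=13 →E
[2] x=2 y=2 t=16 →E
[3] x=3 y=2 t=19 →E
[4] x=4 y=2 t=22 →E
[5] x=5 y=2 t=25 →E
[6] x=6 y=2 t=28 →E
[7] x=7 y=2 t=31 →E
[8] x=7 y=3 t=34 →N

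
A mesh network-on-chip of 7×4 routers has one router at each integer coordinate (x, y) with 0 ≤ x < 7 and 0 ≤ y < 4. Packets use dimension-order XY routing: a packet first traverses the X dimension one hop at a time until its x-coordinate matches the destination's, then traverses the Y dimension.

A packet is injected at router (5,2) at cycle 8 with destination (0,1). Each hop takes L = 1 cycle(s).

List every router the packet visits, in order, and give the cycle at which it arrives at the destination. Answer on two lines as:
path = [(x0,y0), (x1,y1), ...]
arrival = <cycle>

#0 — 5,2 | c8
#1 — 4,2 | c9 | W
#2 — 3,2 | c10 | W
#3 — 2,2 | c11 | W
#4 — 1,2 | c12 | W
#5 — 0,2 | c13 | W
#6 — 0,1 | c14 | S

path = [(5,2), (4,2), (3,2), (2,2), (1,2), (0,2), (0,1)]
arrival = 14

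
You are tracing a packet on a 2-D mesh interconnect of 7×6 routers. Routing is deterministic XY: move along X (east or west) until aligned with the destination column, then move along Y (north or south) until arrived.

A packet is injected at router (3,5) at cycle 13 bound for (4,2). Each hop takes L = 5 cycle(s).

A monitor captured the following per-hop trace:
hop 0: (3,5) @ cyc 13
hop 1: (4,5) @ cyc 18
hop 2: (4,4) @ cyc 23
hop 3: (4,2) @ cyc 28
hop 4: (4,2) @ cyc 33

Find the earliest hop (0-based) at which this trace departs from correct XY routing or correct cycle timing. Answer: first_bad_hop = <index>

first_bad_hop = 3

[1] (+1,+0) / 5c ⇒ ok
[2] (+0,-1) / 5c ⇒ ok
[3] (+0,-2) / 5c ⇒ BAD: non-unit step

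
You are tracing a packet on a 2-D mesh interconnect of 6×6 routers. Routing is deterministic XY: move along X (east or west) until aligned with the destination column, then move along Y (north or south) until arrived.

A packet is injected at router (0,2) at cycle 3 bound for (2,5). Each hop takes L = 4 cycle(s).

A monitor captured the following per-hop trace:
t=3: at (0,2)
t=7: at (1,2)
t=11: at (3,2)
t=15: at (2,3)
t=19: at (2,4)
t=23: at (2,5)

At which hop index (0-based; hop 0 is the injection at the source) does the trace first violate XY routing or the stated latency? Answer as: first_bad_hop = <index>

first_bad_hop = 2

  1: Δx=+1 Δy=+0 Δt=4 [ok]
  2: Δx=+2 Δy=+0 Δt=4 [BAD: non-unit step]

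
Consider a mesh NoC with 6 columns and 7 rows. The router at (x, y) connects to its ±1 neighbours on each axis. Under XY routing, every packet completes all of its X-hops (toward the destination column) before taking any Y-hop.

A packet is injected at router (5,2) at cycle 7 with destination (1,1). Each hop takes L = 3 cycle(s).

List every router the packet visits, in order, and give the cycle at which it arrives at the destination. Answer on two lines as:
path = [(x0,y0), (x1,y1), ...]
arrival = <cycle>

  0. router=(5,2) cycle=7 (inject)
  1. router=(4,2) cycle=10 dir=W
  2. router=(3,2) cycle=13 dir=W
  3. router=(2,2) cycle=16 dir=W
  4. router=(1,2) cycle=19 dir=W
  5. router=(1,1) cycle=22 dir=S

path = [(5,2), (4,2), (3,2), (2,2), (1,2), (1,1)]
arrival = 22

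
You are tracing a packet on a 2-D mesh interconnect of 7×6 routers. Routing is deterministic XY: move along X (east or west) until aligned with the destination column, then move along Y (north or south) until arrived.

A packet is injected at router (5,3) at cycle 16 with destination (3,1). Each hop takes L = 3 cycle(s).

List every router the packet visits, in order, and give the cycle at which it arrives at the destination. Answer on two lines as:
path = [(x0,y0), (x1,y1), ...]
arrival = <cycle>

#0 — 5,3 | c16
#1 — 4,3 | c19 | W
#2 — 3,3 | c22 | W
#3 — 3,2 | c25 | S
#4 — 3,1 | c28 | S

path = [(5,3), (4,3), (3,3), (3,2), (3,1)]
arrival = 28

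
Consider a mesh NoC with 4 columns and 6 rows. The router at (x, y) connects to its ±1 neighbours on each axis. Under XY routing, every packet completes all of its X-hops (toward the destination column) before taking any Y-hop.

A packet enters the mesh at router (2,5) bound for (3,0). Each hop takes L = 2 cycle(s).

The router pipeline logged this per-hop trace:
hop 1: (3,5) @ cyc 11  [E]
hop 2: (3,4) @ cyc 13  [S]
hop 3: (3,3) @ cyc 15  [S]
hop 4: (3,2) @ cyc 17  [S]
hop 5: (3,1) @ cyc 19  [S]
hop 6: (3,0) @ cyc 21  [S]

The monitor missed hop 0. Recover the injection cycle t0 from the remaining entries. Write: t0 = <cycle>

t0 = 9

The first recorded entry is hop 1 at cycle 11.
Therefore t0 = 11 − L = 9.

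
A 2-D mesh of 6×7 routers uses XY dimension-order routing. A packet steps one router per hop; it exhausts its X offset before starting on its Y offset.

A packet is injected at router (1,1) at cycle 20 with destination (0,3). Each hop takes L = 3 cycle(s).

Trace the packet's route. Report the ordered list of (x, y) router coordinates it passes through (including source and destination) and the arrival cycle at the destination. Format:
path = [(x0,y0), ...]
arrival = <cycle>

[0] x=1 y=1 t=20
[1] x=0 y=1 t=23 →W
[2] x=0 y=2 t=26 →N
[3] x=0 y=3 t=29 →N

path = [(1,1), (0,1), (0,2), (0,3)]
arrival = 29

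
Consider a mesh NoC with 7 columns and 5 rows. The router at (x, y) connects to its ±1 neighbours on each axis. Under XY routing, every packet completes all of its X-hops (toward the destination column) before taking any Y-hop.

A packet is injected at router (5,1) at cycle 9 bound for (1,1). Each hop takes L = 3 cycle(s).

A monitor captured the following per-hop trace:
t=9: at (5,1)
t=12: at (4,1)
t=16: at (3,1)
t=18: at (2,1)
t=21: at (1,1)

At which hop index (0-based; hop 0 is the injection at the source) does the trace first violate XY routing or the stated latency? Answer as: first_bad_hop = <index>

check 1→ d=(-1,0) cyc+3: ok
check 2→ d=(-1,0) cyc+4: BAD: Δcyc=4≠L

first_bad_hop = 2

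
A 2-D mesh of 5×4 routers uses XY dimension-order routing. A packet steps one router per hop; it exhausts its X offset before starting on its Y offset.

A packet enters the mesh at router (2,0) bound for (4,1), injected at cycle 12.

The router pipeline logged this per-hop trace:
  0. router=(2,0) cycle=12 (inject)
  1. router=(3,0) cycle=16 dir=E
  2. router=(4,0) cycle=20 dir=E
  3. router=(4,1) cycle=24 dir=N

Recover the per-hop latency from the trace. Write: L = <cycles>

L = 4

Between hops 0 and 1 the cycle counter advances 16 − 12 = 4.
That increment is L by definition: L = 4.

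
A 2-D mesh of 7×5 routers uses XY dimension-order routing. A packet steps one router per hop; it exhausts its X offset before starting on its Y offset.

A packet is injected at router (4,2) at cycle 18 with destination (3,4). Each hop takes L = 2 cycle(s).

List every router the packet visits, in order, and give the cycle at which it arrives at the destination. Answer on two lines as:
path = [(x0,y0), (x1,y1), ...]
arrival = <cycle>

  0. router=(4,2) cycle=18 (inject)
  1. router=(3,2) cycle=20 dir=W
  2. router=(3,3) cycle=22 dir=N
  3. router=(3,4) cycle=24 dir=N

path = [(4,2), (3,2), (3,3), (3,4)]
arrival = 24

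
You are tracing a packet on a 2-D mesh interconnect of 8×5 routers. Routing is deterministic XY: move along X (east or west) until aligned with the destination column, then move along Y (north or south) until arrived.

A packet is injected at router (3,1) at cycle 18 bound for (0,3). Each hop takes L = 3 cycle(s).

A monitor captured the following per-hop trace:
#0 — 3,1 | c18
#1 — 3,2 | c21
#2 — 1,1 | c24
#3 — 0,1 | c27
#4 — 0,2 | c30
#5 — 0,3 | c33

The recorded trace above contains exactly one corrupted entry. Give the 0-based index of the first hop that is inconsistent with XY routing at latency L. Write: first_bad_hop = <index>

[1] (+0,+1) / 3c ⇒ BAD: Y-move but x=3≠0

first_bad_hop = 1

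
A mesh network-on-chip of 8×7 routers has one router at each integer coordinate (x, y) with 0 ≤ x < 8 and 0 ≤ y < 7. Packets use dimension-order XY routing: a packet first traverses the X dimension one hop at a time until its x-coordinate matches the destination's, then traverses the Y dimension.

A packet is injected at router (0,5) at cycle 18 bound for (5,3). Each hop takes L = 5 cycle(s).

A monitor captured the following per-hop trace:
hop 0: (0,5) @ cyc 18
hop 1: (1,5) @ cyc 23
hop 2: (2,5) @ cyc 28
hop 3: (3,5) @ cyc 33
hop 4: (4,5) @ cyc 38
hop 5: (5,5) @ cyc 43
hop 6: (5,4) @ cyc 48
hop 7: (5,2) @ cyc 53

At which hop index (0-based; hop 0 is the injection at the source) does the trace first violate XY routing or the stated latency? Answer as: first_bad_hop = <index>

check 1→ d=(1,0) cyc+5: ok
check 2→ d=(1,0) cyc+5: ok
check 3→ d=(1,0) cyc+5: ok
check 4→ d=(1,0) cyc+5: ok
check 5→ d=(1,0) cyc+5: ok
check 6→ d=(0,-1) cyc+5: ok
check 7→ d=(0,-2) cyc+5: BAD: non-unit step

first_bad_hop = 7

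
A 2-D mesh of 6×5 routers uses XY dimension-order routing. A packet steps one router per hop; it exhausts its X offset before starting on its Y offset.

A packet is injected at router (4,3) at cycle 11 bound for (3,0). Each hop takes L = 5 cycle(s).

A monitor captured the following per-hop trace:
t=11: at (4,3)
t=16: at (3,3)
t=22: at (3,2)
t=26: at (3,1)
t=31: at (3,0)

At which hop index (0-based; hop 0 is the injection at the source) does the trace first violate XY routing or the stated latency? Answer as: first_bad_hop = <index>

check 1→ d=(-1,0) cyc+5: ok
check 2→ d=(0,-1) cyc+6: BAD: Δcyc=6≠L

first_bad_hop = 2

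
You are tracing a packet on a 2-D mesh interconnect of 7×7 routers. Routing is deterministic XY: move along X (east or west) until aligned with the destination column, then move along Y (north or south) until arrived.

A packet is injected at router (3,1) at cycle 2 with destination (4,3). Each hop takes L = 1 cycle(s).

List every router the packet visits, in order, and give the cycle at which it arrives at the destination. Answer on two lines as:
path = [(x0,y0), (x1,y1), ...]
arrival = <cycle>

path = [(3,1), (4,1), (4,2), (4,3)]
arrival = 5

#0 — 3,1 | c2
#1 — 4,1 | c3 | E
#2 — 4,2 | c4 | N
#3 — 4,3 | c5 | N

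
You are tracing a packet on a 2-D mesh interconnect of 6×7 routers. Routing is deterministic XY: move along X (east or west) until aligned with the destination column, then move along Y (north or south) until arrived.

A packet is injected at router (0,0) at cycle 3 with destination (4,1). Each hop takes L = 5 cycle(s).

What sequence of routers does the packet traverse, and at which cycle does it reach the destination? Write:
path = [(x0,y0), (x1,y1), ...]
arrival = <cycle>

[0] x=0 y=0 t=3
[1] x=1 y=0 t=8 →E
[2] x=2 y=0 t=13 →E
[3] x=3 y=0 t=18 →E
[4] x=4 y=0 t=23 →E
[5] x=4 y=1 t=28 →N

path = [(0,0), (1,0), (2,0), (3,0), (4,0), (4,1)]
arrival = 28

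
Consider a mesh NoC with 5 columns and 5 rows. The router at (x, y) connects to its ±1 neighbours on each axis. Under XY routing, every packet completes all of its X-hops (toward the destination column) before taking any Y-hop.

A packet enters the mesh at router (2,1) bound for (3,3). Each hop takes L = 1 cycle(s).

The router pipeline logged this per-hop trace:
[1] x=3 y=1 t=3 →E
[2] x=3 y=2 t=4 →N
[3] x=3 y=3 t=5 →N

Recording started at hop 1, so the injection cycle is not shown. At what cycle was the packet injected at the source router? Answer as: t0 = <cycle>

t0 = 2

At hop 1 the cycle is 3; in general cyc_k = t0 + kL.
t0 = cyc[1] − L = 3 − 1 = 2.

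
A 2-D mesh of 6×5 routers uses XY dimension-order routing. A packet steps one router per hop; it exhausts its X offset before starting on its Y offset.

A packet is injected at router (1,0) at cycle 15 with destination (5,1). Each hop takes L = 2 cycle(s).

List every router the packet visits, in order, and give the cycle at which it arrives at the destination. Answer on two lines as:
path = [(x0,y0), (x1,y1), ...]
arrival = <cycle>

path = [(1,0), (2,0), (3,0), (4,0), (5,0), (5,1)]
arrival = 25

t=15: at (1,0)
t=17: at (2,0) after E
t=19: at (3,0) after E
t=21: at (4,0) after E
t=23: at (5,0) after E
t=25: at (5,1) after N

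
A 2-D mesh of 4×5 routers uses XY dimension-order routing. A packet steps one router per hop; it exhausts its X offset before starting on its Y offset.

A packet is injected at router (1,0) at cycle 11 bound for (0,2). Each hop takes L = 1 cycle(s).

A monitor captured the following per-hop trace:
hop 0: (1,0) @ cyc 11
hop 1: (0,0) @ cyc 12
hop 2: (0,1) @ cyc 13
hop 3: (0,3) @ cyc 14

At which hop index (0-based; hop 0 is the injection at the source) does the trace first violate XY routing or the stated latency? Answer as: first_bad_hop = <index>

check 1→ d=(-1,0) cyc+1: ok
check 2→ d=(0,1) cyc+1: ok
check 3→ d=(0,2) cyc+1: BAD: non-unit step

first_bad_hop = 3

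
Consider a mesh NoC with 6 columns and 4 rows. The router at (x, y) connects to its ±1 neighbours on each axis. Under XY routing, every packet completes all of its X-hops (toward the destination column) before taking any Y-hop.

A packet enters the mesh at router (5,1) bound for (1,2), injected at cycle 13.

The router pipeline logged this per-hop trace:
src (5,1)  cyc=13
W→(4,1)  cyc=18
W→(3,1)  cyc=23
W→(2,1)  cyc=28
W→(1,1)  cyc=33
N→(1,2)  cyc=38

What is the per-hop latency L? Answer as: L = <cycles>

L = 5

Between hops 0 and 1 the cycle counter advances 18 − 13 = 5.
Each hop adds L, hence L = 5.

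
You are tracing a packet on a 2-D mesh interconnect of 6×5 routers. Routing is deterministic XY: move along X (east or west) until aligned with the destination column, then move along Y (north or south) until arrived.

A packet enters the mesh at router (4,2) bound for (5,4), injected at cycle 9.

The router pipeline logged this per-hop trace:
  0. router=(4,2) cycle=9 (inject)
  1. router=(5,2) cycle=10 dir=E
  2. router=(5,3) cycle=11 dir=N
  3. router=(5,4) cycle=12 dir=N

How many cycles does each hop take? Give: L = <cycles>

From hop 0 (9) to hop 1 (10): +1 cycles.
One hop costs L cycles, so L = 1.

L = 1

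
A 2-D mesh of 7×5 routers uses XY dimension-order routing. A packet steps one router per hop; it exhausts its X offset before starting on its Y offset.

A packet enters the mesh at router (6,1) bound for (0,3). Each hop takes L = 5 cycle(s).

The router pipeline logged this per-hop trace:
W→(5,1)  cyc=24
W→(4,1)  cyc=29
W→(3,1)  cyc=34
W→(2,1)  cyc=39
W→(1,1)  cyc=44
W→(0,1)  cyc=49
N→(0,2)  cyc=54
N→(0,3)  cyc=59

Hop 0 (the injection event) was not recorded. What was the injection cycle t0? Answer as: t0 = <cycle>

The first recorded entry is hop 1 at cycle 24.
Therefore t0 = 24 − L = 19.

t0 = 19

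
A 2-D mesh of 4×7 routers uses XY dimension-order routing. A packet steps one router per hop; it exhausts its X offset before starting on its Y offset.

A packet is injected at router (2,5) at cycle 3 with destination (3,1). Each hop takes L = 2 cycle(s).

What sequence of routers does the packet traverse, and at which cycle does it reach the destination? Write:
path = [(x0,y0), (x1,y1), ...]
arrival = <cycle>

path = [(2,5), (3,5), (3,4), (3,3), (3,2), (3,1)]
arrival = 13

t=3: at (2,5)
t=5: at (3,5) after E
t=7: at (3,4) after S
t=9: at (3,3) after S
t=11: at (3,2) after S
t=13: at (3,1) after S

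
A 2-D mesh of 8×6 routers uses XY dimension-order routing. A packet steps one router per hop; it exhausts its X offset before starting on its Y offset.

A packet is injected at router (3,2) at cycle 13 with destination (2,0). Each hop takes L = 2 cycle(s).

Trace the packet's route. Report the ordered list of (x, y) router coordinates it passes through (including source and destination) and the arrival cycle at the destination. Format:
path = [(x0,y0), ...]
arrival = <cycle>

t=13: at (3,2)
t=15: at (2,2) after W
t=17: at (2,1) after S
t=19: at (2,0) after S

path = [(3,2), (2,2), (2,1), (2,0)]
arrival = 19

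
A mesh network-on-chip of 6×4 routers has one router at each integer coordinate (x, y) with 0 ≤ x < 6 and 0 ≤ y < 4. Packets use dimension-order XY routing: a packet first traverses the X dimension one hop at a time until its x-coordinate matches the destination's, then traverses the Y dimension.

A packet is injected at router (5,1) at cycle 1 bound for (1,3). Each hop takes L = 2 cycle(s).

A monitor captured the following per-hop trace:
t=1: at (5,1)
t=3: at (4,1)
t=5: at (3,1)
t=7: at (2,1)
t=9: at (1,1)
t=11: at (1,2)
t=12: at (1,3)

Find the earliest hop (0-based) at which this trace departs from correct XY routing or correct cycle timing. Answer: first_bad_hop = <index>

first_bad_hop = 6

hop 1: step (-1,+0), +2 cyc — ok
hop 2: step (-1,+0), +2 cyc — ok
hop 3: step (-1,+0), +2 cyc — ok
hop 4: step (-1,+0), +2 cyc — ok
hop 5: step (+0,+1), +2 cyc — ok
hop 6: step (+0,+1), +1 cyc — BAD: Δcyc=1≠L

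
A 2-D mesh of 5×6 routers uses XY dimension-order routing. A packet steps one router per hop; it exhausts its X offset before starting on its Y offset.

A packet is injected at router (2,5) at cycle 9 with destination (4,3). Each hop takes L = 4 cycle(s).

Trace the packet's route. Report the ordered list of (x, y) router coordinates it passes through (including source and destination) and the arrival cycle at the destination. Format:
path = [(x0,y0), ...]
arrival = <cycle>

src (2,5)  cyc=9
E→(3,5)  cyc=13
E→(4,5)  cyc=17
S→(4,4)  cyc=21
S→(4,3)  cyc=25

path = [(2,5), (3,5), (4,5), (4,4), (4,3)]
arrival = 25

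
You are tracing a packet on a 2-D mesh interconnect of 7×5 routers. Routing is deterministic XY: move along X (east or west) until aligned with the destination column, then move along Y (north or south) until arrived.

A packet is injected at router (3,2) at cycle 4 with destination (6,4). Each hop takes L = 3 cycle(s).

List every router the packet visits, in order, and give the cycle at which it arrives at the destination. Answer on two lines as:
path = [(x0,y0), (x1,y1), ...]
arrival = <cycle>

src (3,2)  cyc=4
E→(4,2)  cyc=7
E→(5,2)  cyc=10
E→(6,2)  cyc=13
N→(6,3)  cyc=16
N→(6,4)  cyc=19

path = [(3,2), (4,2), (5,2), (6,2), (6,3), (6,4)]
arrival = 19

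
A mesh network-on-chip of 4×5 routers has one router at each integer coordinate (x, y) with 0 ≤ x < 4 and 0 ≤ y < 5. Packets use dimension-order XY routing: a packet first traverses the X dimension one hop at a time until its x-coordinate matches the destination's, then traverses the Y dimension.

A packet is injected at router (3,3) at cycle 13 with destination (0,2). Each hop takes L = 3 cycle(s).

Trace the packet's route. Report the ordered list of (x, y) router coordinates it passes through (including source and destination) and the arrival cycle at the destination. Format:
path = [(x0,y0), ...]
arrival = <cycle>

  0. router=(3,3) cycle=13 (inject)
  1. router=(2,3) cycle=16 dir=W
  2. router=(1,3) cycle=19 dir=W
  3. router=(0,3) cycle=22 dir=W
  4. router=(0,2) cycle=25 dir=S

path = [(3,3), (2,3), (1,3), (0,3), (0,2)]
arrival = 25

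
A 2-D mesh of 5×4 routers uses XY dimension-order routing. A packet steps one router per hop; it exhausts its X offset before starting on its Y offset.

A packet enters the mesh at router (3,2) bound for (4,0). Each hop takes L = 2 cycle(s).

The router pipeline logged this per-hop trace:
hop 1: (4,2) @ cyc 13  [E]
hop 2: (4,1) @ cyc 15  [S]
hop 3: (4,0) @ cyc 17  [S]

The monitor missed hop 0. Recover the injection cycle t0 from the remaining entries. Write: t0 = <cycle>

t0 = 11

The first recorded entry is hop 1 at cycle 13.
Therefore t0 = 13 − L = 11.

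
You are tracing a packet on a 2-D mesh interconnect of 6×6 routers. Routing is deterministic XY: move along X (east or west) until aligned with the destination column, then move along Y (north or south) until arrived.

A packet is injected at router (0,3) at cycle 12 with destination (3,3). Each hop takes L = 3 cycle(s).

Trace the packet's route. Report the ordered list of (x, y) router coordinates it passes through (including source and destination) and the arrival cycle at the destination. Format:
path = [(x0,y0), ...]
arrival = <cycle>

hop 0: (0,3) @ cyc 12
hop 1: (1,3) @ cyc 15  [E]
hop 2: (2,3) @ cyc 18  [E]
hop 3: (3,3) @ cyc 21  [E]

path = [(0,3), (1,3), (2,3), (3,3)]
arrival = 21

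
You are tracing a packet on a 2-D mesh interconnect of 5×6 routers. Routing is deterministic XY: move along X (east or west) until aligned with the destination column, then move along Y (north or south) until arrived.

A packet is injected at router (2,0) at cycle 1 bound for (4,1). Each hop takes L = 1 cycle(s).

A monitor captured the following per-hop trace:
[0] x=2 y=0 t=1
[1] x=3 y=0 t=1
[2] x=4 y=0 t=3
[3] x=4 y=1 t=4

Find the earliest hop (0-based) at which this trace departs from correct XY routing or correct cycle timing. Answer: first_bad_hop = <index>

first_bad_hop = 1

[1] (+1,+0) / 0c ⇒ BAD: Δcyc=0≠L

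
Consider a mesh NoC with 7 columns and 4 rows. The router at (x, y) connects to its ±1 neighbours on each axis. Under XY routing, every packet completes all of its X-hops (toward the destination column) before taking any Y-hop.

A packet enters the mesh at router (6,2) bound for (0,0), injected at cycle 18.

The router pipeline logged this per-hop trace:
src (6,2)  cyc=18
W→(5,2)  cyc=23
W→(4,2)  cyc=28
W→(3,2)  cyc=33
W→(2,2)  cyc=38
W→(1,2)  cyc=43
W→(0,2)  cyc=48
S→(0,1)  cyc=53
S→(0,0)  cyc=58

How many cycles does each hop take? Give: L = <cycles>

L = 5

From hop 0 (18) to hop 1 (23): +5 cycles.
That increment is L by definition: L = 5.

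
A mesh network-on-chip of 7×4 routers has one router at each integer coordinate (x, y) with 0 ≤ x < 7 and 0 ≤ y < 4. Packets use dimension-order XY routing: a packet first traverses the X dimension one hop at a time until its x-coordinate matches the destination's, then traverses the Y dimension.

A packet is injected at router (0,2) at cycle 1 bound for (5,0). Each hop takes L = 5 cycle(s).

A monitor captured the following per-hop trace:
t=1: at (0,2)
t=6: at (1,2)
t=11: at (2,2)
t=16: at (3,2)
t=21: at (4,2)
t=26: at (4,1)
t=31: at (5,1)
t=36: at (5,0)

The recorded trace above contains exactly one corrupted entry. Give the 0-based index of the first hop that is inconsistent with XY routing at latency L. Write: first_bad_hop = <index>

first_bad_hop = 5

hop 1: step (+1,+0), +5 cyc — ok
hop 2: step (+1,+0), +5 cyc — ok
hop 3: step (+1,+0), +5 cyc — ok
hop 4: step (+1,+0), +5 cyc — ok
hop 5: step (+0,-1), +5 cyc — BAD: Y-move but x=4≠5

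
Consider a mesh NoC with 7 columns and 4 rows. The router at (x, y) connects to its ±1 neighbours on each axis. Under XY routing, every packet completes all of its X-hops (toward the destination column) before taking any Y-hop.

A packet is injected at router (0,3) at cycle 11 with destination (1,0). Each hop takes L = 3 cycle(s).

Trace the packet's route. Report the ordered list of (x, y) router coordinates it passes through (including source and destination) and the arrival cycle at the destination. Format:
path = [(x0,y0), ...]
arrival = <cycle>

path = [(0,3), (1,3), (1,2), (1,1), (1,0)]
arrival = 23

  0. router=(0,3) cycle=11 (inject)
  1. router=(1,3) cycle=14 dir=E
  2. router=(1,2) cycle=17 dir=S
  3. router=(1,1) cycle=20 dir=S
  4. router=(1,0) cycle=23 dir=S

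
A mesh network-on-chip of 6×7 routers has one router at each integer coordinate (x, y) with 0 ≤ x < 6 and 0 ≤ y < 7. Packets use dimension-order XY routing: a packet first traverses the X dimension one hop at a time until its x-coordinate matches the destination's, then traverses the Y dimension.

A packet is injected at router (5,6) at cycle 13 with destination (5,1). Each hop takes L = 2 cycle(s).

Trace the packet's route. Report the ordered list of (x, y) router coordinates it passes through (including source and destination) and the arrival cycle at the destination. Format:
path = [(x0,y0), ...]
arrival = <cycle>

t=13: at (5,6)
t=15: at (5,5) after S
t=17: at (5,4) after S
t=19: at (5,3) after S
t=21: at (5,2) after S
t=23: at (5,1) after S

path = [(5,6), (5,5), (5,4), (5,3), (5,2), (5,1)]
arrival = 23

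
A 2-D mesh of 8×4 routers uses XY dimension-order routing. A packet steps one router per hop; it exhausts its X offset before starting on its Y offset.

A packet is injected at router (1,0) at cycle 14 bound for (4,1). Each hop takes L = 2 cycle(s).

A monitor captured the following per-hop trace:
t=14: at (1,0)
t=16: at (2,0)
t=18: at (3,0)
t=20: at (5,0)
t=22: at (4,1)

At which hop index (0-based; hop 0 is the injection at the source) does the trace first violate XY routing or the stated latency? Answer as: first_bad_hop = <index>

first_bad_hop = 3

[1] (+1,+0) / 2c ⇒ ok
[2] (+1,+0) / 2c ⇒ ok
[3] (+2,+0) / 2c ⇒ BAD: non-unit step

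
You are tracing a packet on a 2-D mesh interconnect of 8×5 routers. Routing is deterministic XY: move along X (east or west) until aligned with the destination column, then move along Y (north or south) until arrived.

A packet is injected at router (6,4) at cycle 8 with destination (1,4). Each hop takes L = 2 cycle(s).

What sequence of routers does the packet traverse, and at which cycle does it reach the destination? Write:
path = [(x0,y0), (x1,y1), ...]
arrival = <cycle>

path = [(6,4), (5,4), (4,4), (3,4), (2,4), (1,4)]
arrival = 18

[0] x=6 y=4 t=8
[1] x=5 y=4 t=10 →W
[2] x=4 y=4 t=12 →W
[3] x=3 y=4 t=14 →W
[4] x=2 y=4 t=16 →W
[5] x=1 y=4 t=18 →W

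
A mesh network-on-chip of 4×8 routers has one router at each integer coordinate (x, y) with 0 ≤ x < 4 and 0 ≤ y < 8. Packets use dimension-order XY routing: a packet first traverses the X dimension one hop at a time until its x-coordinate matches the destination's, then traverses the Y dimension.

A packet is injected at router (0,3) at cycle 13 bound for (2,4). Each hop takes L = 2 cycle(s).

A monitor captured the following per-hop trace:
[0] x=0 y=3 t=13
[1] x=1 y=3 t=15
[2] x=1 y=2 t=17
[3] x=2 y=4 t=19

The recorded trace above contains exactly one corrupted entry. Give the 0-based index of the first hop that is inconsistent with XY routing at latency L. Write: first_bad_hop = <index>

first_bad_hop = 2

check 1→ d=(1,0) cyc+2: ok
check 2→ d=(0,-1) cyc+2: BAD: Y-move but x=1≠2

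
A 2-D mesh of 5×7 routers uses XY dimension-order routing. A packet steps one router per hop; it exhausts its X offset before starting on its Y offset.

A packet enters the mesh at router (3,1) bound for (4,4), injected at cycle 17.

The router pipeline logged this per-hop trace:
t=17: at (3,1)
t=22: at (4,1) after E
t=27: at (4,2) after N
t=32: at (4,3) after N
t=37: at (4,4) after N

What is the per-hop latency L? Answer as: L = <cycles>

L = 5

Between hops 0 and 1 the cycle counter advances 22 − 17 = 5.
That increment is L by definition: L = 5.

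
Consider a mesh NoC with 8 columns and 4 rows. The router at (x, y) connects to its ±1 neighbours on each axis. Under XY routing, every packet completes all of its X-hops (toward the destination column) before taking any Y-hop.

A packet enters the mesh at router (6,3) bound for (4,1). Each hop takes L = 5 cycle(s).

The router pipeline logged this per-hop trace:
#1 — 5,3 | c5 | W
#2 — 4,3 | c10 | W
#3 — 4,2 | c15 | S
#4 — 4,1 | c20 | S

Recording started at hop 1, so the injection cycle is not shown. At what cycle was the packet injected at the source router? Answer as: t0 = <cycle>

At hop 1 the cycle is 5; in general cyc_k = t0 + kL.
So t0 = 5 − 1·5 = 0.

t0 = 0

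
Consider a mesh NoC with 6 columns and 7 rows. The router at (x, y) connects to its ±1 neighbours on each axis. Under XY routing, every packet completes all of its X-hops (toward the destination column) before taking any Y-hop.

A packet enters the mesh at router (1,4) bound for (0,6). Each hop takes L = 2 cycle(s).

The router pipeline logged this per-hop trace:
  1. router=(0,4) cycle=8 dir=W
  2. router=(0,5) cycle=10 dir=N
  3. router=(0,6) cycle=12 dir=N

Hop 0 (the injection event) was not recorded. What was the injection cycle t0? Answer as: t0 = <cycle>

t0 = 6

Hop 1 reached at cycle 8; hop k is at t0 + k·L.
t0 = cyc[1] − L = 8 − 2 = 6.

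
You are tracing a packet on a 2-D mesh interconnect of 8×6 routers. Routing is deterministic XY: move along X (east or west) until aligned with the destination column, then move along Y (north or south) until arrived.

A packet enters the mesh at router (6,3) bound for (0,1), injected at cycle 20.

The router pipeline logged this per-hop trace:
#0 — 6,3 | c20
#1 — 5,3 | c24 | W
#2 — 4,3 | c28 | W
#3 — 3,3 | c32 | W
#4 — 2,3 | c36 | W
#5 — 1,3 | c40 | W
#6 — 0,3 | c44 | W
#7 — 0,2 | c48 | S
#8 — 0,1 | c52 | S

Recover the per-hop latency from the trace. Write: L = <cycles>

L = 4

Between hops 0 and 1 the cycle counter advances 24 − 20 = 4.
That increment is L by definition: L = 4.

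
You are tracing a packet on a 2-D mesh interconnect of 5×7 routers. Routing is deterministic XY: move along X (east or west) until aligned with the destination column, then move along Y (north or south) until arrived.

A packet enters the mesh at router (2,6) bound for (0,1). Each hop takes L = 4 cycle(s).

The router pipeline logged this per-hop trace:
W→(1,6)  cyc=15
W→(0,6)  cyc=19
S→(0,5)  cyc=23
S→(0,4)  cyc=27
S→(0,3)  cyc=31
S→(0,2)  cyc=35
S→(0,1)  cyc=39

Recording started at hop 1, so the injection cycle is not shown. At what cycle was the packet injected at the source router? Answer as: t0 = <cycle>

t0 = 11

Hop 1 reached at cycle 15; hop k is at t0 + k·L.
Subtract one hop: t0 = 15 − 4 = 11.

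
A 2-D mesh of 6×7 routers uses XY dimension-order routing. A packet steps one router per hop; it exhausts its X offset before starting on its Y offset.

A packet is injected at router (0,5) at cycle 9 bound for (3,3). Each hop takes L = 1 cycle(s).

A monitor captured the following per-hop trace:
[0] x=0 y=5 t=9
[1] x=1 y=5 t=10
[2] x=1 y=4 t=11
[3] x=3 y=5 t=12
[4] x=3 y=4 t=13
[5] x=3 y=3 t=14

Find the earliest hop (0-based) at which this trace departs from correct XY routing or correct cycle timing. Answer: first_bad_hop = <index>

first_bad_hop = 2

check 1→ d=(1,0) cyc+1: ok
check 2→ d=(0,-1) cyc+1: BAD: Y-move but x=1≠3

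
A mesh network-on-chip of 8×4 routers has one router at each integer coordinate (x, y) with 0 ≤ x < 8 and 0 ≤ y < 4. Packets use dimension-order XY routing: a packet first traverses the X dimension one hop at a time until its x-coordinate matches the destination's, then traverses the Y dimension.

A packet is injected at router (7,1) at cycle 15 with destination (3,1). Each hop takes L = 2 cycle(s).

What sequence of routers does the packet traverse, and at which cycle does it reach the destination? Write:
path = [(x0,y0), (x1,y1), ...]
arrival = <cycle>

#0 — 7,1 | c15
#1 — 6,1 | c17 | W
#2 — 5,1 | c19 | W
#3 — 4,1 | c21 | W
#4 — 3,1 | c23 | W

path = [(7,1), (6,1), (5,1), (4,1), (3,1)]
arrival = 23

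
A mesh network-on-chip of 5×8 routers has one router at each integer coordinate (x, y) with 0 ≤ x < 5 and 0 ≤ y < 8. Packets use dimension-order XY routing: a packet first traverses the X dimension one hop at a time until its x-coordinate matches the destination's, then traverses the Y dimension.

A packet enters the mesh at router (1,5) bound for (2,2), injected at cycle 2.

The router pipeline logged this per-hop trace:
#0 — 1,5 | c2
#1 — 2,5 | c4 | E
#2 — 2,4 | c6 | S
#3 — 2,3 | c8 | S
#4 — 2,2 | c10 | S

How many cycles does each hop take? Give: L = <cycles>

L = 2

cyc[1] − cyc[0] = 4 − 2 = 2.
Per-hop latency L = Δcyc = 2.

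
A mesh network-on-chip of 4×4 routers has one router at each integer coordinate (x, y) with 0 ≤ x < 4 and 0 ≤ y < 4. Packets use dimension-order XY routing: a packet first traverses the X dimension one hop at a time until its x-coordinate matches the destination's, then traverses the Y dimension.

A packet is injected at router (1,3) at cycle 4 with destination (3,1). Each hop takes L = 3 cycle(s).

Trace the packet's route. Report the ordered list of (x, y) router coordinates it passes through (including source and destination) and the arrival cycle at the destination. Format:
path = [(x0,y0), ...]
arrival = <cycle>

path = [(1,3), (2,3), (3,3), (3,2), (3,1)]
arrival = 16

[0] x=1 y=3 t=4
[1] x=2 y=3 t=7 →E
[2] x=3 y=3 t=10 →E
[3] x=3 y=2 t=13 →S
[4] x=3 y=1 t=16 →S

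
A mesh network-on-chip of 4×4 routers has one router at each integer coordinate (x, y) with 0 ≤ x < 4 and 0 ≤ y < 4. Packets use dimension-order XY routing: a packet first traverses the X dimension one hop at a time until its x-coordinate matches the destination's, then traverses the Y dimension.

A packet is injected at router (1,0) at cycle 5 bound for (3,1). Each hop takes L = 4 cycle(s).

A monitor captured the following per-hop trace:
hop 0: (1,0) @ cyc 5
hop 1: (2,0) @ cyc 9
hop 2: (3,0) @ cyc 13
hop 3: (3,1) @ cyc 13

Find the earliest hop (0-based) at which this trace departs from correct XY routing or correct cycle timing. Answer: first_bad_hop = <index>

[1] (+1,+0) / 4c ⇒ ok
[2] (+1,+0) / 4c ⇒ ok
[3] (+0,+1) / 0c ⇒ BAD: Δcyc=0≠L

first_bad_hop = 3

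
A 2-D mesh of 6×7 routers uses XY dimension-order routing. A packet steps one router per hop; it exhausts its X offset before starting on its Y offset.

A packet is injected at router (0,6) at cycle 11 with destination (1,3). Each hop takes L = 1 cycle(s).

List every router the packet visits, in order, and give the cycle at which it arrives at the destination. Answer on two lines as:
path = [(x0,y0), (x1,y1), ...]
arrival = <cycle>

hop 0: (0,6) @ cyc 11
hop 1: (1,6) @ cyc 12  [E]
hop 2: (1,5) @ cyc 13  [S]
hop 3: (1,4) @ cyc 14  [S]
hop 4: (1,3) @ cyc 15  [S]

path = [(0,6), (1,6), (1,5), (1,4), (1,3)]
arrival = 15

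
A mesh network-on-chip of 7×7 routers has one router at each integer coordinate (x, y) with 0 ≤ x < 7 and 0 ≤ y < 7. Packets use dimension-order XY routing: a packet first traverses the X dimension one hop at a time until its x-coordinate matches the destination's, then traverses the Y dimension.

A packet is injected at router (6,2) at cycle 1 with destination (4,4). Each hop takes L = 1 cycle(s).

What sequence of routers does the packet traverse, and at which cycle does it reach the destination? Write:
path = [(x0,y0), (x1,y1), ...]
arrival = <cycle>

t=1: at (6,2)
t=2: at (5,2) after W
t=3: at (4,2) after W
t=4: at (4,3) after N
t=5: at (4,4) after N

path = [(6,2), (5,2), (4,2), (4,3), (4,4)]
arrival = 5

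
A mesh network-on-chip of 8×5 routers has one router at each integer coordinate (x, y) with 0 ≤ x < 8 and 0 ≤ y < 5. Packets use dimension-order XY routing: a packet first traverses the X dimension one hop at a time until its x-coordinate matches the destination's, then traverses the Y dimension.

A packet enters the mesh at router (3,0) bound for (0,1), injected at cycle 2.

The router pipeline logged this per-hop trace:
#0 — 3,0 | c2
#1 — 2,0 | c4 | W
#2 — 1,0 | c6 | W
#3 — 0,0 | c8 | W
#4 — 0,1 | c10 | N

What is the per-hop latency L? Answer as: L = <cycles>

L = 2

Δcyc across hop 0→1: 4 − 2 = 2.
Per-hop latency L = Δcyc = 2.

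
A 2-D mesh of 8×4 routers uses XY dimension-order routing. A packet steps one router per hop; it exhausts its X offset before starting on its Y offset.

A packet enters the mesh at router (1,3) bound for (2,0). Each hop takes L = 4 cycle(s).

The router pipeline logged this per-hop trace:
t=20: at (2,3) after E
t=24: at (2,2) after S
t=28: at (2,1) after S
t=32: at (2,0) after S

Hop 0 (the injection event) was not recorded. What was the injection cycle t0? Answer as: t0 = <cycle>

cyc[1] = 20 and cyc[k] = t0 + k·L for every k.
Therefore t0 = 20 − L = 16.

t0 = 16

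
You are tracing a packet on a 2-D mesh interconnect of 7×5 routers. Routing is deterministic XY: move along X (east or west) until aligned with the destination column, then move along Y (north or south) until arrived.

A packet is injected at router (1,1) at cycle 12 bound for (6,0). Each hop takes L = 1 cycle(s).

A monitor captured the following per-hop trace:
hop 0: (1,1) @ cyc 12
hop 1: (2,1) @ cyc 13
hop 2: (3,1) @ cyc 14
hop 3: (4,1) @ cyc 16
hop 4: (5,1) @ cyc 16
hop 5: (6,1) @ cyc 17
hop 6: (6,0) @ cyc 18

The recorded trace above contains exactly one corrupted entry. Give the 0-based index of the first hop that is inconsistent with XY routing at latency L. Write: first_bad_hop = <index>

first_bad_hop = 3

[1] (+1,+0) / 1c ⇒ ok
[2] (+1,+0) / 1c ⇒ ok
[3] (+1,+0) / 2c ⇒ BAD: Δcyc=2≠L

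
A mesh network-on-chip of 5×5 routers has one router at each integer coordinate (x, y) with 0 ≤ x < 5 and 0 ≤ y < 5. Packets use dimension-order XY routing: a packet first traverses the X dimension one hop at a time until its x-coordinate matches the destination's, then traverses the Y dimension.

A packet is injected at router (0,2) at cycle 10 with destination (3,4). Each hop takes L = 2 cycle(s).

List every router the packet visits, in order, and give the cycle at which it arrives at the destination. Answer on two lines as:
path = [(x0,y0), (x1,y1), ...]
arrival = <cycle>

path = [(0,2), (1,2), (2,2), (3,2), (3,3), (3,4)]
arrival = 20

hop 0: (0,2) @ cyc 10
hop 1: (1,2) @ cyc 12  [E]
hop 2: (2,2) @ cyc 14  [E]
hop 3: (3,2) @ cyc 16  [E]
hop 4: (3,3) @ cyc 18  [N]
hop 5: (3,4) @ cyc 20  [N]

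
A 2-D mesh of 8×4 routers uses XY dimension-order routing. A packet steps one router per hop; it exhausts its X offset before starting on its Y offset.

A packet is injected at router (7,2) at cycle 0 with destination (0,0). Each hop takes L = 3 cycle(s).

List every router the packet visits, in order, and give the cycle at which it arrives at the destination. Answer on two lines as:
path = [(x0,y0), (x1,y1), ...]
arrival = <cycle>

hop 0: (7,2) @ cyc 0
hop 1: (6,2) @ cyc 3  [W]
hop 2: (5,2) @ cyc 6  [W]
hop 3: (4,2) @ cyc 9  [W]
hop 4: (3,2) @ cyc 12  [W]
hop 5: (2,2) @ cyc 15  [W]
hop 6: (1,2) @ cyc 18  [W]
hop 7: (0,2) @ cyc 21  [W]
hop 8: (0,1) @ cyc 24  [S]
hop 9: (0,0) @ cyc 27  [S]

path = [(7,2), (6,2), (5,2), (4,2), (3,2), (2,2), (1,2), (0,2), (0,1), (0,0)]
arrival = 27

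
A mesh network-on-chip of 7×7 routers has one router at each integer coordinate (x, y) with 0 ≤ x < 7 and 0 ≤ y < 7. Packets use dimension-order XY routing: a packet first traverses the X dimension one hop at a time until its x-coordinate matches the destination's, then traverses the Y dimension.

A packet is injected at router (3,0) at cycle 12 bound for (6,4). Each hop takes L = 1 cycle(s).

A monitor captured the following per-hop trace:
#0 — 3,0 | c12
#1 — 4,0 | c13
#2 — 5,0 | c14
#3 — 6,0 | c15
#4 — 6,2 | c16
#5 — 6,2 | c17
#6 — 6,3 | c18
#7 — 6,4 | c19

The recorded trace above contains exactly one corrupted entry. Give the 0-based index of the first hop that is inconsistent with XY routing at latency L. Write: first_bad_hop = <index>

[1] (+1,+0) / 1c ⇒ ok
[2] (+1,+0) / 1c ⇒ ok
[3] (+1,+0) / 1c ⇒ ok
[4] (+0,+2) / 1c ⇒ BAD: non-unit step

first_bad_hop = 4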